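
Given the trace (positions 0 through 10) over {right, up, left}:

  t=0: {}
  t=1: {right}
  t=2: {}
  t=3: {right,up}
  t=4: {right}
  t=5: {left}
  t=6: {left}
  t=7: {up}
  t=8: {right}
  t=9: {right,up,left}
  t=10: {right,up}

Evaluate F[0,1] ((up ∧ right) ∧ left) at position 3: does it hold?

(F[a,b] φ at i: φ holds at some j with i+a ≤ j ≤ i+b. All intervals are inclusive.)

Check ((up ∧ right) ∧ left) at each j in [3,4]:
  j=3: false
  j=4: false
No position in the window satisfies it → formula fails.

No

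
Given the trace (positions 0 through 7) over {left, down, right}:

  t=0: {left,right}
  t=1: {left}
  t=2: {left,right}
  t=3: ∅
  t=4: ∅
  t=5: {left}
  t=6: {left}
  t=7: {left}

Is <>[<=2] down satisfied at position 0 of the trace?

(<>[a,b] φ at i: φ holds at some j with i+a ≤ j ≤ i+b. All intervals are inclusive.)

Check down at each j in [0,2]:
  j=0: false
  j=1: false
  j=2: false
No position in the window satisfies it → formula fails.

No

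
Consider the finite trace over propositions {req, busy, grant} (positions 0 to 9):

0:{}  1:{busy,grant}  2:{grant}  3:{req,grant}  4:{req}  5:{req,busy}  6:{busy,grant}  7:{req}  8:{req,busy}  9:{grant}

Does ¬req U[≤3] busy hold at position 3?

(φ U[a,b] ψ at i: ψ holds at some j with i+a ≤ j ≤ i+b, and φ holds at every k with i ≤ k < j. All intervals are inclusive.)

Does not hold

Need some j in [3,6] with busy, and ¬req at every k in [3,j-1].
  j=3: busy false.
  j=4: busy false.
  j=5: busy holds, but ¬req fails at k=3 → not this j.
  j=6: busy holds, but ¬req fails at k=3 → not this j.
No j in the window works → until fails.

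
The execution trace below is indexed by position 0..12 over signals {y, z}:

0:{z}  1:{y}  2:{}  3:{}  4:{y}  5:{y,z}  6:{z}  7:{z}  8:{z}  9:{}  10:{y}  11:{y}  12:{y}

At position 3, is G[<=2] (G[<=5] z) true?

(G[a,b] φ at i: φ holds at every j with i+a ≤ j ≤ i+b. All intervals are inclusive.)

Check G[<=5] z at every j in [3,5]:
  j=3: fails at 3
  j=4: fails at 4
  j=5: fails at 9
Fails at j=3 → formula fails.

No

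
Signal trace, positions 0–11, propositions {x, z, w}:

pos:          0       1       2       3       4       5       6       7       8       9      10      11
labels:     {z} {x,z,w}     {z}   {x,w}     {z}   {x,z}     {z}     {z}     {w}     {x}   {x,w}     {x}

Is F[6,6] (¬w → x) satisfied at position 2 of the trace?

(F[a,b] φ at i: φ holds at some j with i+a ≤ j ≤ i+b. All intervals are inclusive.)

Holds

Check (¬w → x) at each j in [8,8]:
  j=8: true
Found at j=8 → formula holds.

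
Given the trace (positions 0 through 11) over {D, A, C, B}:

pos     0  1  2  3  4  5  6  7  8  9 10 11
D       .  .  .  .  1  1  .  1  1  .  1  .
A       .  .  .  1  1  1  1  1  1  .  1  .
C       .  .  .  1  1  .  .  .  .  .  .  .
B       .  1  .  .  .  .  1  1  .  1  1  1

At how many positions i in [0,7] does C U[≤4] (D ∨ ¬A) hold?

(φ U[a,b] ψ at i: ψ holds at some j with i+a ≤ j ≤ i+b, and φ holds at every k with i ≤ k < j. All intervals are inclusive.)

Evaluate at each i in [0,7]:
  i=0: ✓ (rhs at j=0)
  i=1: ✓ (rhs at j=1)
  i=2: ✓ (rhs at j=2)
  i=3: ✓ (rhs at j=4; lhs holds on [3,3])
  i=4: ✓ (rhs at j=4)
  i=5: ✓ (rhs at j=5)
  i=6: ✗ (lhs fails at k=6 before rhs at j=7)
  i=7: ✓ (rhs at j=7)
Positions where it holds: {0, 1, 2, 3, 4, 5, 7} → 7.

7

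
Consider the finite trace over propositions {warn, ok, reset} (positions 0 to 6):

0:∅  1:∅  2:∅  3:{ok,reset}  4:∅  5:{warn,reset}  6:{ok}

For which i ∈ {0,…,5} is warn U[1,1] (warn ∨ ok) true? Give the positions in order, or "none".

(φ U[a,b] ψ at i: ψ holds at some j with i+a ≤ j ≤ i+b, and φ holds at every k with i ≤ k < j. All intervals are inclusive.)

Evaluate at each i in [0,5]:
  i=0: ✗ (no rhs in [1,1])
  i=1: ✗ (no rhs in [2,2])
  i=2: ✗ (lhs fails at k=2 before rhs at j=3)
  i=3: ✗ (no rhs in [4,4])
  i=4: ✗ (lhs fails at k=4 before rhs at j=5)
  i=5: ✓ (rhs at j=6; lhs holds on [5,5])

5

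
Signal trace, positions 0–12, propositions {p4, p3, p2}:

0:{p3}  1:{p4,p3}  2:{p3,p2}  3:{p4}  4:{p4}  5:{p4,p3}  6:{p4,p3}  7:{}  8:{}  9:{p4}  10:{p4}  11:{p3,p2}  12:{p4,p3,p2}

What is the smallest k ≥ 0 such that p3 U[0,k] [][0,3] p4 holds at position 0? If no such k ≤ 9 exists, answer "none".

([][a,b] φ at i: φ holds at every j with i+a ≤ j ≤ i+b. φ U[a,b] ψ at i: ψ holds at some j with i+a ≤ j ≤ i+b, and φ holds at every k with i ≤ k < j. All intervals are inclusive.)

3

Need earliest j ≥ 0 with [][0,3] p4, and p3 at every k in [0,j-1].
  j=0: rhs fails.
  j=1: rhs fails.
  j=2: rhs fails.
  j=3: rhs holds; lhs holds on [0,2]. k = 3.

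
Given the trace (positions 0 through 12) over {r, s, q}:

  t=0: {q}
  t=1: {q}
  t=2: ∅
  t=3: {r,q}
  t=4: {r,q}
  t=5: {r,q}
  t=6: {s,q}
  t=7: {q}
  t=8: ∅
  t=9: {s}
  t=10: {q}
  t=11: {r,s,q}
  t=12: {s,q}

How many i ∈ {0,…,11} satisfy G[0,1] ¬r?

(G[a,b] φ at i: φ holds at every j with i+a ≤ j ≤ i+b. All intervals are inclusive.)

Evaluate at each i in [0,11]:
  i=0: ✓ (all of [0,1])
  i=1: ✓ (all of [1,2])
  i=2: ✗ (fails at j=3)
  i=3: ✗ (fails at j=3)
  i=4: ✗ (fails at j=4)
  i=5: ✗ (fails at j=5)
  i=6: ✓ (all of [6,7])
  i=7: ✓ (all of [7,8])
  i=8: ✓ (all of [8,9])
  i=9: ✓ (all of [9,10])
  i=10: ✗ (fails at j=11)
  i=11: ✗ (fails at j=11)
Positions where it holds: {0, 1, 6, 7, 8, 9} → 6.

6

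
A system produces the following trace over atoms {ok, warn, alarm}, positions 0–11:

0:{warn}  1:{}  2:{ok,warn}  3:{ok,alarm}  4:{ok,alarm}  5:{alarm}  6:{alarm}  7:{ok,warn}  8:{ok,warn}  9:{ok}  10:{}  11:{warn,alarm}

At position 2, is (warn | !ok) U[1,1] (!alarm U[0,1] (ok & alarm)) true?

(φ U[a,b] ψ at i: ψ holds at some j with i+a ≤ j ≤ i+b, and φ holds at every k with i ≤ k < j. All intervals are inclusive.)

Yes

Need some j in [3,3] with (!alarm U[0,1] (ok & alarm)), and (warn | !ok) at every k in [2,j-1].
  j=3: (!alarm U[0,1] (ok & alarm)) holds; (warn | !ok) holds at every k in [2,2] → satisfied.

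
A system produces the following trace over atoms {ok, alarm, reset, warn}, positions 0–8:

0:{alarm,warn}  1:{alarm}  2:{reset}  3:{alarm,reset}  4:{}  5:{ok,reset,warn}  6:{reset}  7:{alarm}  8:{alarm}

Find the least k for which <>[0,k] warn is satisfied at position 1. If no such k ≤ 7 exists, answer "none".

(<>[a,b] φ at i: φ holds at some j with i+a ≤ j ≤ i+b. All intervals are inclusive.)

Scan j = 1,2,… for warn:
  j=1: fails
  j=2: fails
  j=3: fails
  j=4: fails
  j=5: holds
First hit at j=5, so smallest k = 5-1 = 4.

4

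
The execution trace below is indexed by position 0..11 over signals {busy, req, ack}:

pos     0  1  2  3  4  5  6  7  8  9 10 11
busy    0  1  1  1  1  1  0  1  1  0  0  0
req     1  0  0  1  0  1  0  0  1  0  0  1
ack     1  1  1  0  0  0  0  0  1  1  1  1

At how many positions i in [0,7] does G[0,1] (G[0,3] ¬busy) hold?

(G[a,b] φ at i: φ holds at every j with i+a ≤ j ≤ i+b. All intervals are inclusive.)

Evaluate at each i in [0,7]:
  i=0: ✗ (fails at j=0)
  i=1: ✗ (fails at j=1)
  i=2: ✗ (fails at j=2)
  i=3: ✗ (fails at j=3)
  i=4: ✗ (fails at j=4)
  i=5: ✗ (fails at j=5)
  i=6: ✗ (fails at j=6)
  i=7: ✗ (fails at j=7)
Positions where it holds: {} → 0.

0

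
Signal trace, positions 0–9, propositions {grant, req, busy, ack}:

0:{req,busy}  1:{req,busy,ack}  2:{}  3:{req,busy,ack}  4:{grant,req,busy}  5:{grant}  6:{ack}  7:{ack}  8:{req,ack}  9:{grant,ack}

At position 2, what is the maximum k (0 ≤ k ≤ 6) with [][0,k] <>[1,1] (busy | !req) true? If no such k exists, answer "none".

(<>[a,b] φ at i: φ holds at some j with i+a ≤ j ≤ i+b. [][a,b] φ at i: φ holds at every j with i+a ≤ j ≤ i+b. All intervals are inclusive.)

4

<>[1,1] (busy | !req) must hold from j=2 onward; find where it first fails.
  j=2: holds
  j=3: holds
  j=4: holds
  j=5: holds
  j=6: holds
  j=7: fails
Holds on [2,6], so largest k = 4.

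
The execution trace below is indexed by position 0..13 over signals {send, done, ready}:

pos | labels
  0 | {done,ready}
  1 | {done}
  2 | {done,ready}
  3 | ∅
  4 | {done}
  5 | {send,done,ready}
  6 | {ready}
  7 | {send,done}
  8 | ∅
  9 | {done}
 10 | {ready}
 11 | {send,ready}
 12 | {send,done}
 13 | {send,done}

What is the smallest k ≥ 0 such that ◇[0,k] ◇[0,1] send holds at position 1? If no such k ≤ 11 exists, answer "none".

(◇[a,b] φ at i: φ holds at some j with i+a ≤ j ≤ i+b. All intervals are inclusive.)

3

Scan j = 1,2,… for ◇[0,1] send:
  j=1: fails
  j=2: fails
  j=3: fails
  j=4: holds
First hit at j=4, so smallest k = 4-1 = 3.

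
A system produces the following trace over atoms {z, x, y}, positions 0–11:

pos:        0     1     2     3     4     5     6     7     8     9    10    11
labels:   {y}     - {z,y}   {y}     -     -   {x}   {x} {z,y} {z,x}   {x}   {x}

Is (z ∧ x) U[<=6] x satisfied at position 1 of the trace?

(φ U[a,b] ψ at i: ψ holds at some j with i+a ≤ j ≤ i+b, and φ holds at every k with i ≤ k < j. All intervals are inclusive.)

Need some j in [1,7] with x, and (z ∧ x) at every k in [1,j-1].
  j=1: x false.
  j=2: x false.
  j=3: x false.
  j=4: x false.
  j=5: x false.
  j=6: x holds, but (z ∧ x) fails at k=1 → not this j.
  j=7: x holds, but (z ∧ x) fails at k=1 → not this j.
No j in the window works → until fails.

Does not hold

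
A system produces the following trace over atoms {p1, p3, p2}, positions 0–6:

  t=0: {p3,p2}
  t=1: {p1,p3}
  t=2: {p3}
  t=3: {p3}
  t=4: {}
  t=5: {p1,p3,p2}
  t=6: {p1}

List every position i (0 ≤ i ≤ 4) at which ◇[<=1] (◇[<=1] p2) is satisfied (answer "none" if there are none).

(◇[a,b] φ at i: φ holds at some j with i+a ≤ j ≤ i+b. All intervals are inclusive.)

Evaluate at each i in [0,4]:
  i=0: ✓ (witness j=0)
  i=1: ✗ (none in [1,2])
  i=2: ✗ (none in [2,3])
  i=3: ✓ (witness j=4)
  i=4: ✓ (witness j=4)

0, 3, 4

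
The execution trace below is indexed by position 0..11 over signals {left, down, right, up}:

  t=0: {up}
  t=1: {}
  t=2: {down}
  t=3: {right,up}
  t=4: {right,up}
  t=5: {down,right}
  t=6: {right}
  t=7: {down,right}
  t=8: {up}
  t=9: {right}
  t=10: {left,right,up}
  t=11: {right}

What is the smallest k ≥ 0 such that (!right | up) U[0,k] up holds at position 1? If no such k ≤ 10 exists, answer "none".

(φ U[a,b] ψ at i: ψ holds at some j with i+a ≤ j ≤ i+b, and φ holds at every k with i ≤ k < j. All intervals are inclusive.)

Need earliest j ≥ 1 with up, and (!right | up) at every k in [1,j-1].
  j=1: rhs fails.
  j=2: rhs fails.
  j=3: rhs holds; lhs holds on [1,2]. k = 2.

2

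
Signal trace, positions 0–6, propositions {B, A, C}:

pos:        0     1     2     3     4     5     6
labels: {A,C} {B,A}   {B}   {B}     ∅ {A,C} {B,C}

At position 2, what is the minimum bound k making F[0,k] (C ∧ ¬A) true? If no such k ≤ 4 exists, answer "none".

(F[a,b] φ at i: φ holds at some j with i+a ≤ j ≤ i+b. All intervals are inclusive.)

4

Scan j = 2,3,… for (C ∧ ¬A):
  j=2: fails
  j=3: fails
  j=4: fails
  j=5: fails
  j=6: holds
First hit at j=6, so smallest k = 6-2 = 4.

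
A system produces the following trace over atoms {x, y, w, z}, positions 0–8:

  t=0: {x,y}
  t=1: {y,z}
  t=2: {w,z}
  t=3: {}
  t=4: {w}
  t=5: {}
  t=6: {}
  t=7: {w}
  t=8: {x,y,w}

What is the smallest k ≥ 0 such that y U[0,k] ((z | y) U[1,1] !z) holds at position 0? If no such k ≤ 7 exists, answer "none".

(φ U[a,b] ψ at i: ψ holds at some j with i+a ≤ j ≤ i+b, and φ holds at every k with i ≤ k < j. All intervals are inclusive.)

Need earliest j ≥ 0 with ((z | y) U[1,1] !z), and y at every k in [0,j-1].
  j=0: rhs fails.
  j=1: rhs fails.
  j=2: rhs holds; lhs holds on [0,1]. k = 2.

2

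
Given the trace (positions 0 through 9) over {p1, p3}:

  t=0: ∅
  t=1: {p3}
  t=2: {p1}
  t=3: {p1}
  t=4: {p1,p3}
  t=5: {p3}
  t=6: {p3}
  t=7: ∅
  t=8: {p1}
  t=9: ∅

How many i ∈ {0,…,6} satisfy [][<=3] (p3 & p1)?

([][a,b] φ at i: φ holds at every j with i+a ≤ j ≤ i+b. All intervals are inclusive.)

Evaluate at each i in [0,6]:
  i=0: ✗ (fails at j=0)
  i=1: ✗ (fails at j=1)
  i=2: ✗ (fails at j=2)
  i=3: ✗ (fails at j=3)
  i=4: ✗ (fails at j=5)
  i=5: ✗ (fails at j=5)
  i=6: ✗ (fails at j=6)
Positions where it holds: {} → 0.

0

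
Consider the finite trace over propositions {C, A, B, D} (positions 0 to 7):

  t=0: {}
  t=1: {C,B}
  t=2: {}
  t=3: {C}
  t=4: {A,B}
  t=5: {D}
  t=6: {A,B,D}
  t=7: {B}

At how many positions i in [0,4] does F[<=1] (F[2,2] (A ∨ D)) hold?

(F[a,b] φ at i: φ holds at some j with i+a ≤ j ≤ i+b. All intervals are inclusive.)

4

Evaluate at each i in [0,4]:
  i=0: ✗ (none in [0,1])
  i=1: ✓ (witness j=2)
  i=2: ✓ (witness j=2)
  i=3: ✓ (witness j=3)
  i=4: ✓ (witness j=4)
Positions where it holds: {1, 2, 3, 4} → 4.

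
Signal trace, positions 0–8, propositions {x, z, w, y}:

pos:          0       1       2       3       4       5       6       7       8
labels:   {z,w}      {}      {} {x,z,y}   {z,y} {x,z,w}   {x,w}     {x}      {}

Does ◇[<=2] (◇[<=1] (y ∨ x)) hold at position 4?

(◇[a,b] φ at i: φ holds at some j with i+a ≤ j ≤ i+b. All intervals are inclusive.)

Check ◇[<=1] (y ∨ x) at each j in [4,6]:
  j=4: holds (witness at 4)
  j=5: holds (witness at 5)
  j=6: holds (witness at 6)
Found at j=4 → formula holds.

True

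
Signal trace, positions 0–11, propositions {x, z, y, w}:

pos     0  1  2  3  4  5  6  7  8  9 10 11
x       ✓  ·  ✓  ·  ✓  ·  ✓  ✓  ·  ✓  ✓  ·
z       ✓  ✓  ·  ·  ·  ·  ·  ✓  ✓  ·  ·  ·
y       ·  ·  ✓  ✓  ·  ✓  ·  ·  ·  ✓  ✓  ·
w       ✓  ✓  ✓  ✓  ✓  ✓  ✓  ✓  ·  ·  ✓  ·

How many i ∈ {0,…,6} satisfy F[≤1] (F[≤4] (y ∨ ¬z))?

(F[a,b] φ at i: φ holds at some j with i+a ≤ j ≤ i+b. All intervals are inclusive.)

7

Evaluate at each i in [0,6]:
  i=0: ✓ (witness j=0)
  i=1: ✓ (witness j=1)
  i=2: ✓ (witness j=2)
  i=3: ✓ (witness j=3)
  i=4: ✓ (witness j=4)
  i=5: ✓ (witness j=5)
  i=6: ✓ (witness j=6)
Positions where it holds: {0, 1, 2, 3, 4, 5, 6} → 7.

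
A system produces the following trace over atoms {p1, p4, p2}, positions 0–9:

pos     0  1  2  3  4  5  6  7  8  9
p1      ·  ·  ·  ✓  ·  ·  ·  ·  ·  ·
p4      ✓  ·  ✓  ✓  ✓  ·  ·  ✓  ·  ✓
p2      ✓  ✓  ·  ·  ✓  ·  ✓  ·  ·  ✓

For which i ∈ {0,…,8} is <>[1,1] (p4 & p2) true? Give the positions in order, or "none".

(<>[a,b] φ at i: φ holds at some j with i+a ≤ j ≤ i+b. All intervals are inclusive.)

Evaluate at each i in [0,8]:
  i=0: ✗ (none in [1,1])
  i=1: ✗ (none in [2,2])
  i=2: ✗ (none in [3,3])
  i=3: ✓ (witness j=4)
  i=4: ✗ (none in [5,5])
  i=5: ✗ (none in [6,6])
  i=6: ✗ (none in [7,7])
  i=7: ✗ (none in [8,8])
  i=8: ✓ (witness j=9)

3, 8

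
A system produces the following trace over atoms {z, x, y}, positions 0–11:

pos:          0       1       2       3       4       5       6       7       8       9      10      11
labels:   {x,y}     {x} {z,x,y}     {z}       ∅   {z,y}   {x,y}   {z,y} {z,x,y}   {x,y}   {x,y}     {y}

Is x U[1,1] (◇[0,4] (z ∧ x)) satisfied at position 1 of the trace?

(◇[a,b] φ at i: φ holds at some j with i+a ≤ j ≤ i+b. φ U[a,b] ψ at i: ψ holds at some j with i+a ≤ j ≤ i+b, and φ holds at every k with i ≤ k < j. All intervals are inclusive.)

Need some j in [2,2] with ◇[0,4] (z ∧ x), and x at every k in [1,j-1].
  j=2: ◇[0,4] (z ∧ x) holds; x holds at every k in [1,1] → satisfied.

True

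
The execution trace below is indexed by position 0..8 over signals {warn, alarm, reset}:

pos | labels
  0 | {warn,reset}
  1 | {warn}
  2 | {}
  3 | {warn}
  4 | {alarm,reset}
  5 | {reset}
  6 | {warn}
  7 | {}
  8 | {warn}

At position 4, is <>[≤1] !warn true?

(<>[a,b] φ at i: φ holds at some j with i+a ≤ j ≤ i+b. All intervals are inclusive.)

Check !warn at each j in [4,5]:
  j=4: true
  j=5: true
Found at j=4 → formula holds.

Holds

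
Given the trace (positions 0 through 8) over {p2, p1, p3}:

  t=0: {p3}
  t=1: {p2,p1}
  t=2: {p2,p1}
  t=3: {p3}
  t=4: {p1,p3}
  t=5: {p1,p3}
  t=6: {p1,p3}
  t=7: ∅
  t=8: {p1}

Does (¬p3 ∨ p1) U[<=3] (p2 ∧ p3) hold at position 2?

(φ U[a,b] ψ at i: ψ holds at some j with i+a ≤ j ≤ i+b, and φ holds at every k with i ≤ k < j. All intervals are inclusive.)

Need some j in [2,5] with (p2 ∧ p3), and (¬p3 ∨ p1) at every k in [2,j-1].
  j=2: (p2 ∧ p3) false.
  j=3: (p2 ∧ p3) false.
  j=4: (p2 ∧ p3) false.
  j=5: (p2 ∧ p3) false.
No j in the window works → until fails.

Does not hold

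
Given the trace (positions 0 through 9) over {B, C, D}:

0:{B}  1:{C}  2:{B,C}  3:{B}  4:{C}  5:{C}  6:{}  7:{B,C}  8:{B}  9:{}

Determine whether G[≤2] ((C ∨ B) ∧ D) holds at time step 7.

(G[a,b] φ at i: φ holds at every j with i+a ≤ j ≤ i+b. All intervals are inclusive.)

Check ((C ∨ B) ∧ D) at every j in [7,9]:
  j=7: false
  j=8: false
  j=9: false
Fails at j=7 → formula fails.

False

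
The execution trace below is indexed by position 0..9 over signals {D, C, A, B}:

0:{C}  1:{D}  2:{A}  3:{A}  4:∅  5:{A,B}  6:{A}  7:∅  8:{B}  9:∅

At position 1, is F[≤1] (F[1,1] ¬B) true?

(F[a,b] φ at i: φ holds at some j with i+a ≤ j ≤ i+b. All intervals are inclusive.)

Check F[1,1] ¬B at each j in [1,2]:
  j=1: holds (witness at 2)
  j=2: holds (witness at 3)
Found at j=1 → formula holds.

True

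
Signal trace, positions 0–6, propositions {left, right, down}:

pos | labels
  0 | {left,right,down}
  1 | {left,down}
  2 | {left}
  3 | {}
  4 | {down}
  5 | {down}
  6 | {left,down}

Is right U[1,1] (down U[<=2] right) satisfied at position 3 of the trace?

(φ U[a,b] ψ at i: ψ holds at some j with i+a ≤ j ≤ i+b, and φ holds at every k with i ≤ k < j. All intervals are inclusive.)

No

Need some j in [4,4] with (down U[<=2] right), and right at every k in [3,j-1].
  j=4: (down U[<=2] right) — fails.
No j in the window works → until fails.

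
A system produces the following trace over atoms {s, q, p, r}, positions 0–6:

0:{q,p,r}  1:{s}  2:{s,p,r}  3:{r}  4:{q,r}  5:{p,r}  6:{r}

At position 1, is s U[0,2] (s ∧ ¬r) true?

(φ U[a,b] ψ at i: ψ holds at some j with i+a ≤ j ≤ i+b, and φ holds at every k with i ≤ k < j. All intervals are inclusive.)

True

Need some j in [1,3] with (s ∧ ¬r), and s at every k in [1,j-1].
  j=1: (s ∧ ¬r) holds; no prefix to check → satisfied.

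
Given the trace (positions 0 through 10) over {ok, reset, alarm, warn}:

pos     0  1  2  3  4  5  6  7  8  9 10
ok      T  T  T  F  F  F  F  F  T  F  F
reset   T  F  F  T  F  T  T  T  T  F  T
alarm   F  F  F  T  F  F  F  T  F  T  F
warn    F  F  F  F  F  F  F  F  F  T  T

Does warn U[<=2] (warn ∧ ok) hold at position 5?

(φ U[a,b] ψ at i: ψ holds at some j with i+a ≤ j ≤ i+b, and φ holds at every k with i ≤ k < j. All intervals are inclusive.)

Need some j in [5,7] with (warn ∧ ok), and warn at every k in [5,j-1].
  j=5: (warn ∧ ok) false.
  j=6: (warn ∧ ok) false.
  j=7: (warn ∧ ok) false.
No j in the window works → until fails.

Does not hold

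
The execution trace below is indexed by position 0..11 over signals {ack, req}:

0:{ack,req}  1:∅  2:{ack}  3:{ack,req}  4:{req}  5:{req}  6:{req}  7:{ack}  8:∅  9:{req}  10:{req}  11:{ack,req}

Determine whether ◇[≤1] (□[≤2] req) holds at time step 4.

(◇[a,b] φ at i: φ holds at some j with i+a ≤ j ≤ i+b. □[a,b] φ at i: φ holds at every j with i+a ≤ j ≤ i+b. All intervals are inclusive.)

Check □[≤2] req at each j in [4,5]:
  j=4: holds on [4,6]
  j=5: fails at 7
Found at j=4 → formula holds.

Holds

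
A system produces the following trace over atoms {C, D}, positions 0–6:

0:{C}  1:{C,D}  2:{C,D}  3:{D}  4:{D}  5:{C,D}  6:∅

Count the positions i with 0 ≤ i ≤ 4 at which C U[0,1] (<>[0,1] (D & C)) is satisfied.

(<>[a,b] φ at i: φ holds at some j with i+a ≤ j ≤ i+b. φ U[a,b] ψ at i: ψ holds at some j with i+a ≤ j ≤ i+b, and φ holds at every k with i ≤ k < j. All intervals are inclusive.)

Evaluate at each i in [0,4]:
  i=0: ✓ (rhs at j=0)
  i=1: ✓ (rhs at j=1)
  i=2: ✓ (rhs at j=2)
  i=3: ✗ (lhs fails at k=3 before rhs at j=4)
  i=4: ✓ (rhs at j=4)
Positions where it holds: {0, 1, 2, 4} → 4.

4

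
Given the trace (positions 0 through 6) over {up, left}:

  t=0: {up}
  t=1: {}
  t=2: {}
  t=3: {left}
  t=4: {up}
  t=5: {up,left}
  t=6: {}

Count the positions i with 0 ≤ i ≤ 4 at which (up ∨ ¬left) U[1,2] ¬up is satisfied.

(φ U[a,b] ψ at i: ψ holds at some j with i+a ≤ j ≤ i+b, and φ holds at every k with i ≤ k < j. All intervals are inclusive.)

4

Evaluate at each i in [0,4]:
  i=0: ✓ (rhs at j=1; lhs holds on [0,0])
  i=1: ✓ (rhs at j=2; lhs holds on [1,1])
  i=2: ✓ (rhs at j=3; lhs holds on [2,2])
  i=3: ✗ (no rhs in [4,5])
  i=4: ✓ (rhs at j=6; lhs holds on [4,5])
Positions where it holds: {0, 1, 2, 4} → 4.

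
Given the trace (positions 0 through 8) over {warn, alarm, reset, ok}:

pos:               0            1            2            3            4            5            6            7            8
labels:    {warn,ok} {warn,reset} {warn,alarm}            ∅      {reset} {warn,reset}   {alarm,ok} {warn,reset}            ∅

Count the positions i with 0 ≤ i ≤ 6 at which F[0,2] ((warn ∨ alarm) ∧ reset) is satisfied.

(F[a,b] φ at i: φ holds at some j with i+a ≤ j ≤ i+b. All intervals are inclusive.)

6

Evaluate at each i in [0,6]:
  i=0: ✓ (witness j=1)
  i=1: ✓ (witness j=1)
  i=2: ✗ (none in [2,4])
  i=3: ✓ (witness j=5)
  i=4: ✓ (witness j=5)
  i=5: ✓ (witness j=5)
  i=6: ✓ (witness j=7)
Positions where it holds: {0, 1, 3, 4, 5, 6} → 6.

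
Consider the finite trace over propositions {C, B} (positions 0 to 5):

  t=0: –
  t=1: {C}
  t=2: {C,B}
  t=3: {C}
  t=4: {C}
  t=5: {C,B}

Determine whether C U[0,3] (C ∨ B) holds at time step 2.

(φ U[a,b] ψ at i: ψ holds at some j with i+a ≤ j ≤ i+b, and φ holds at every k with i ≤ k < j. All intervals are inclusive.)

True

Need some j in [2,5] with (C ∨ B), and C at every k in [2,j-1].
  j=2: (C ∨ B) holds; no prefix to check → satisfied.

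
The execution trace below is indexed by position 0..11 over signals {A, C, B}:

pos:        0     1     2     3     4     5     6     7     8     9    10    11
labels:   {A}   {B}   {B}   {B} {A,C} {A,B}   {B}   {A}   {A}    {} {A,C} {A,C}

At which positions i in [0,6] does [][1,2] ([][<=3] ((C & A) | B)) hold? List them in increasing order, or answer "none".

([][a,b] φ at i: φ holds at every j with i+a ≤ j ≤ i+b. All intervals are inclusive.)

Evaluate at each i in [0,6]:
  i=0: ✓ (all of [1,2])
  i=1: ✓ (all of [2,3])
  i=2: ✗ (fails at j=4)
  i=3: ✗ (fails at j=4)
  i=4: ✗ (fails at j=5)
  i=5: ✗ (fails at j=6)
  i=6: ✗ (fails at j=7)

0, 1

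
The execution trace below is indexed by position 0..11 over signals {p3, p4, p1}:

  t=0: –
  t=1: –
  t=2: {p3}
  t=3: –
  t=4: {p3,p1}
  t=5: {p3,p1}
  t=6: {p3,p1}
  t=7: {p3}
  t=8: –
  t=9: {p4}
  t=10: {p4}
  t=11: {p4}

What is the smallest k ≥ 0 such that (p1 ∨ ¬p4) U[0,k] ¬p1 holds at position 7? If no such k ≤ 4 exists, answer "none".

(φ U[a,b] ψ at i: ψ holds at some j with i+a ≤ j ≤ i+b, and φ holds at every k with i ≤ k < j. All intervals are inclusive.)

0

Need earliest j ≥ 7 with ¬p1, and (p1 ∨ ¬p4) at every k in [7,j-1].
  j=7: rhs holds (empty prefix). k = 0.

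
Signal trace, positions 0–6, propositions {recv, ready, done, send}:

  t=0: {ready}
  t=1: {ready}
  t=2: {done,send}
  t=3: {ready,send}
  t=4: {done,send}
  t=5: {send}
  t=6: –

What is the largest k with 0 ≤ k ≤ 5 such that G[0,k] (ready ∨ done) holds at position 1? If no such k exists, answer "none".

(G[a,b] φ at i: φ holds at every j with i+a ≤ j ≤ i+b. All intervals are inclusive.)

(ready ∨ done) must hold from j=1 onward; find where it first fails.
  j=1: holds
  j=2: holds
  j=3: holds
  j=4: holds
  j=5: fails
Holds on [1,4], so largest k = 3.

3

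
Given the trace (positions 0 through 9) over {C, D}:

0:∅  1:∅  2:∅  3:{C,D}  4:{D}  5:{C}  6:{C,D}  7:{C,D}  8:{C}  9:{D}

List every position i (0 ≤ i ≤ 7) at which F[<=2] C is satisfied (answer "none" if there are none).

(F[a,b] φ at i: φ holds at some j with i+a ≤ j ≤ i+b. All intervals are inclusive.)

1, 2, 3, 4, 5, 6, 7

Evaluate at each i in [0,7]:
  i=0: ✗ (none in [0,2])
  i=1: ✓ (witness j=3)
  i=2: ✓ (witness j=3)
  i=3: ✓ (witness j=3)
  i=4: ✓ (witness j=5)
  i=5: ✓ (witness j=5)
  i=6: ✓ (witness j=6)
  i=7: ✓ (witness j=7)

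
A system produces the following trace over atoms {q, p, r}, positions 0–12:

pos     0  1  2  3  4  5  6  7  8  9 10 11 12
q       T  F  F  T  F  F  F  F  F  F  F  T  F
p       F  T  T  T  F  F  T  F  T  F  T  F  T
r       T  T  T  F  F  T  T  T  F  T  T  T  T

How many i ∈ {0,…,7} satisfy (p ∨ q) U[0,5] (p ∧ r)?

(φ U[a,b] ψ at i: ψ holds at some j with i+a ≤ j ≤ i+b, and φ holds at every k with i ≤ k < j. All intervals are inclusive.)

Evaluate at each i in [0,7]:
  i=0: ✓ (rhs at j=1; lhs holds on [0,0])
  i=1: ✓ (rhs at j=1)
  i=2: ✓ (rhs at j=2)
  i=3: ✗ (lhs fails at k=4 before rhs at j=6)
  i=4: ✗ (lhs fails at k=4 before rhs at j=6)
  i=5: ✗ (lhs fails at k=5 before rhs at j=6)
  i=6: ✓ (rhs at j=6)
  i=7: ✗ (lhs fails at k=7 before rhs at j=10)
Positions where it holds: {0, 1, 2, 6} → 4.

4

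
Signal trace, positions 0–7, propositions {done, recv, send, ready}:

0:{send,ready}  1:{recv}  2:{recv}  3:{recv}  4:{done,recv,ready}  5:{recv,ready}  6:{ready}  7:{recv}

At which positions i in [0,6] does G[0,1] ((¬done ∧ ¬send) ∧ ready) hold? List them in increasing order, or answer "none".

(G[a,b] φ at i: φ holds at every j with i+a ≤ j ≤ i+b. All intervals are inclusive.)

5

Evaluate at each i in [0,6]:
  i=0: ✗ (fails at j=0)
  i=1: ✗ (fails at j=1)
  i=2: ✗ (fails at j=2)
  i=3: ✗ (fails at j=3)
  i=4: ✗ (fails at j=4)
  i=5: ✓ (all of [5,6])
  i=6: ✗ (fails at j=7)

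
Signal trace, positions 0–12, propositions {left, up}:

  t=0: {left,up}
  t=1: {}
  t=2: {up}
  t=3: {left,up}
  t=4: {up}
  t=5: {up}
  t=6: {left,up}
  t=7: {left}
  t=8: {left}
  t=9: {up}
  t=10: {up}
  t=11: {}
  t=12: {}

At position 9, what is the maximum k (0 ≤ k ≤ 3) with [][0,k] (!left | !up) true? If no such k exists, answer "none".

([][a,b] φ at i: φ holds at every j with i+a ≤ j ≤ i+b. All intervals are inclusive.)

(!left | !up) must hold from j=9 onward; find where it first fails.
  j=9: holds
  j=10: holds
  j=11: holds
  j=12: holds
Holds through j=12; largest k = 3.

3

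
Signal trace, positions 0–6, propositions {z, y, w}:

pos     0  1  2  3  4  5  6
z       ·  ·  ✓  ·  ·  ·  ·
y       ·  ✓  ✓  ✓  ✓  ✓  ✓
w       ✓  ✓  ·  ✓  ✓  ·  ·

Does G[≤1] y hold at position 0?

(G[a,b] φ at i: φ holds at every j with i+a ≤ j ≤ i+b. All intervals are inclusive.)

No

Check y at every j in [0,1]:
  j=0: false
  j=1: true
Fails at j=0 → formula fails.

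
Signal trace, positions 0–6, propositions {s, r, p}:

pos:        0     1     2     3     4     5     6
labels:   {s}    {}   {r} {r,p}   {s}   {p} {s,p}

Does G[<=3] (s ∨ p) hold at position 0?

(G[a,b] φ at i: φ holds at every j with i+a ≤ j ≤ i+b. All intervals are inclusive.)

Check (s ∨ p) at every j in [0,3]:
  j=0: true
  j=1: false
  j=2: false
  j=3: true
Fails at j=1 → formula fails.

False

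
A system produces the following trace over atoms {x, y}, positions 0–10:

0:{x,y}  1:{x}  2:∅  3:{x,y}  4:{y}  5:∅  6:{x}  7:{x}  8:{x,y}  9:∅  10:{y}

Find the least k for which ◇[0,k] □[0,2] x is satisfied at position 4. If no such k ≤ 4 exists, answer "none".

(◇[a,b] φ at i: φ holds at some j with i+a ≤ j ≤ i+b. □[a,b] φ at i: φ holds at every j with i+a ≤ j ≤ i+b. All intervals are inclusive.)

2

Scan j = 4,5,… for □[0,2] x:
  j=4: fails
  j=5: fails
  j=6: holds
First hit at j=6, so smallest k = 6-4 = 2.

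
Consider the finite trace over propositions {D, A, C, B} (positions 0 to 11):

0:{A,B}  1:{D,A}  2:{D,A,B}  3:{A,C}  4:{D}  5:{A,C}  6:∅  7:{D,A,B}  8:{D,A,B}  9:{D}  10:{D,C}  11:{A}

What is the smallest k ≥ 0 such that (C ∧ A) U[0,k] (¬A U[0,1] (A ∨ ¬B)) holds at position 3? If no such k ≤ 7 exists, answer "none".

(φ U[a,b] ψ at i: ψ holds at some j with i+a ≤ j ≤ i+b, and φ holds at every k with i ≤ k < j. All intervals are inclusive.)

Need earliest j ≥ 3 with (¬A U[0,1] (A ∨ ¬B)), and (C ∧ A) at every k in [3,j-1].
  j=3: rhs holds (empty prefix). k = 0.

0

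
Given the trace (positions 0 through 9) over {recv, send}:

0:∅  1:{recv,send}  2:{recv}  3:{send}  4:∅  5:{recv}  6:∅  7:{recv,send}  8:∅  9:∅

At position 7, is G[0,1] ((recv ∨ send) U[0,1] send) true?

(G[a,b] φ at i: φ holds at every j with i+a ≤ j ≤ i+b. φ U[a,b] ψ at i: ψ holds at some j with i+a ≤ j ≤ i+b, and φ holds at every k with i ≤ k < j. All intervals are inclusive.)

Check ((recv ∨ send) U[0,1] send) at every j in [7,8]:
  j=7: holds
  j=8: fails
Fails at j=8 → formula fails.

False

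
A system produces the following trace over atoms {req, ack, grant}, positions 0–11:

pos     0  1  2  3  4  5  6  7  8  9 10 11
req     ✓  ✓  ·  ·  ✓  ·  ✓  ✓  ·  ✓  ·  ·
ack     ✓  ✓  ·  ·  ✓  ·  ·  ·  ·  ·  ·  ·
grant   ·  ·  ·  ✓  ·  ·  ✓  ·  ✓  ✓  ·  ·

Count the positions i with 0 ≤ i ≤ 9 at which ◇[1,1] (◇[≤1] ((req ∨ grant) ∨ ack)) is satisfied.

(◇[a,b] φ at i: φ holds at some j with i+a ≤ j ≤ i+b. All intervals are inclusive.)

9

Evaluate at each i in [0,9]:
  i=0: ✓ (witness j=1)
  i=1: ✓ (witness j=2)
  i=2: ✓ (witness j=3)
  i=3: ✓ (witness j=4)
  i=4: ✓ (witness j=5)
  i=5: ✓ (witness j=6)
  i=6: ✓ (witness j=7)
  i=7: ✓ (witness j=8)
  i=8: ✓ (witness j=9)
  i=9: ✗ (none in [10,10])
Positions where it holds: {0, 1, 2, 3, 4, 5, 6, 7, 8} → 9.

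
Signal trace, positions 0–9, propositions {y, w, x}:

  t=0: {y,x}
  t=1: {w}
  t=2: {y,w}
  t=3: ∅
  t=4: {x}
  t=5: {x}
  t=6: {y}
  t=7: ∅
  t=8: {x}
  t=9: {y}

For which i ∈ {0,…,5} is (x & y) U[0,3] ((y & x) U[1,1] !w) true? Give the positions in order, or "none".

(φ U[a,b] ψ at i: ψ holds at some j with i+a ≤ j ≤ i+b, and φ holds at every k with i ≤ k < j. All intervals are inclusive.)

Evaluate at each i in [0,5]:
  i=0: ✗ (no rhs in [0,3])
  i=1: ✗ (no rhs in [1,4])
  i=2: ✗ (no rhs in [2,5])
  i=3: ✗ (no rhs in [3,6])
  i=4: ✗ (no rhs in [4,7])
  i=5: ✗ (no rhs in [5,8])

none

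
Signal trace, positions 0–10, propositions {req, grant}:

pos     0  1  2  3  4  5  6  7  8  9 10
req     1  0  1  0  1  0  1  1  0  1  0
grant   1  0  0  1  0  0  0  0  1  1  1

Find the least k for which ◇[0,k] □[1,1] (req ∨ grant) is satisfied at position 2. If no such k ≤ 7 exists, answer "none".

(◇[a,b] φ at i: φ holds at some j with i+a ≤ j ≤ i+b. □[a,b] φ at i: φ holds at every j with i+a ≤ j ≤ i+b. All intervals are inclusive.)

Scan j = 2,3,… for □[1,1] (req ∨ grant):
  j=2: holds
First hit at j=2, so smallest k = 2-2 = 0.

0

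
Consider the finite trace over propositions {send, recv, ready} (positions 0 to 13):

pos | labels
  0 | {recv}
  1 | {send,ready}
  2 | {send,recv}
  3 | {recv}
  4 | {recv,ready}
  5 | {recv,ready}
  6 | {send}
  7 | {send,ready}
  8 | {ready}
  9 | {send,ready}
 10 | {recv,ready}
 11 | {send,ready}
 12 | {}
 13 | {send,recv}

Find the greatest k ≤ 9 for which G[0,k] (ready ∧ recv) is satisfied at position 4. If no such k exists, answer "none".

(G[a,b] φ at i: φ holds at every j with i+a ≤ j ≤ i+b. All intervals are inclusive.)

1

(ready ∧ recv) must hold from j=4 onward; find where it first fails.
  j=4: holds
  j=5: holds
  j=6: fails
Holds on [4,5], so largest k = 1.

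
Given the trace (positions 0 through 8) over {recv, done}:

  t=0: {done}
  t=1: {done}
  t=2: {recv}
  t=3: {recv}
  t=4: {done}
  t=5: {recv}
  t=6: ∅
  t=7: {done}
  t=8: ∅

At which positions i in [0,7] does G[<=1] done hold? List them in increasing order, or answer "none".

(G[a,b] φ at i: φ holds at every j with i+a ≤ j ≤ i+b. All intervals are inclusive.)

0

Evaluate at each i in [0,7]:
  i=0: ✓ (all of [0,1])
  i=1: ✗ (fails at j=2)
  i=2: ✗ (fails at j=2)
  i=3: ✗ (fails at j=3)
  i=4: ✗ (fails at j=5)
  i=5: ✗ (fails at j=5)
  i=6: ✗ (fails at j=6)
  i=7: ✗ (fails at j=8)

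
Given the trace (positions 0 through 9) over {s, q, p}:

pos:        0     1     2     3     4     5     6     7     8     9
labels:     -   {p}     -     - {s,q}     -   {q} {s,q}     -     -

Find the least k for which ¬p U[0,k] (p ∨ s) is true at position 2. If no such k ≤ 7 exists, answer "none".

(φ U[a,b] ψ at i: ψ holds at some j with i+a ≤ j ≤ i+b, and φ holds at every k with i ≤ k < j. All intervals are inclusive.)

2

Need earliest j ≥ 2 with (p ∨ s), and ¬p at every k in [2,j-1].
  j=2: rhs fails.
  j=3: rhs fails.
  j=4: rhs holds; lhs holds on [2,3]. k = 2.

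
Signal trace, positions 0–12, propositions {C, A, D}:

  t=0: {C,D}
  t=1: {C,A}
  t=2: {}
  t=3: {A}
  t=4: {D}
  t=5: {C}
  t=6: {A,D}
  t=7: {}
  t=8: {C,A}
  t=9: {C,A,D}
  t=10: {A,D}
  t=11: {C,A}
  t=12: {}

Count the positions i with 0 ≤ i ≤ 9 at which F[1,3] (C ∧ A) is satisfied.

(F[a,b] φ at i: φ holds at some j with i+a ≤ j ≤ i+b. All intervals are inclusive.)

Evaluate at each i in [0,9]:
  i=0: ✓ (witness j=1)
  i=1: ✗ (none in [2,4])
  i=2: ✗ (none in [3,5])
  i=3: ✗ (none in [4,6])
  i=4: ✗ (none in [5,7])
  i=5: ✓ (witness j=8)
  i=6: ✓ (witness j=8)
  i=7: ✓ (witness j=8)
  i=8: ✓ (witness j=9)
  i=9: ✓ (witness j=11)
Positions where it holds: {0, 5, 6, 7, 8, 9} → 6.

6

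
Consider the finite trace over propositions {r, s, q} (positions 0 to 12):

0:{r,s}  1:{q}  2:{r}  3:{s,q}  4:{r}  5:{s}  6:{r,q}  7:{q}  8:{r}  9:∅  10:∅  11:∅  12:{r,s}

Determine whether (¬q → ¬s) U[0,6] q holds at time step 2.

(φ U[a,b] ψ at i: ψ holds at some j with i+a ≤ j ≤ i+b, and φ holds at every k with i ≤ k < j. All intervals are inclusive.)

Holds

Need some j in [2,8] with q, and (¬q → ¬s) at every k in [2,j-1].
  j=2: q false.
  j=3: q holds; (¬q → ¬s) holds at every k in [2,2] → satisfied.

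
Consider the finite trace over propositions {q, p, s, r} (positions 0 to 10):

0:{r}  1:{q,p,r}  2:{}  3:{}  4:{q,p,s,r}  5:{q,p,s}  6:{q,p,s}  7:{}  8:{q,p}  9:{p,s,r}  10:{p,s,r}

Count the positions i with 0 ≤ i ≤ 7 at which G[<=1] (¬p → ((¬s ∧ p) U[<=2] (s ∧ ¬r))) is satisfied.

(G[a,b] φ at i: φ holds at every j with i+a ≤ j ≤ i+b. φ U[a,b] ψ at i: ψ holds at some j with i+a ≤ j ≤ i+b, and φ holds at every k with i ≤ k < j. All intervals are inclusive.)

2

Evaluate at each i in [0,7]:
  i=0: ✗ (fails at j=0)
  i=1: ✗ (fails at j=2)
  i=2: ✗ (fails at j=2)
  i=3: ✗ (fails at j=3)
  i=4: ✓ (all of [4,5])
  i=5: ✓ (all of [5,6])
  i=6: ✗ (fails at j=7)
  i=7: ✗ (fails at j=7)
Positions where it holds: {4, 5} → 2.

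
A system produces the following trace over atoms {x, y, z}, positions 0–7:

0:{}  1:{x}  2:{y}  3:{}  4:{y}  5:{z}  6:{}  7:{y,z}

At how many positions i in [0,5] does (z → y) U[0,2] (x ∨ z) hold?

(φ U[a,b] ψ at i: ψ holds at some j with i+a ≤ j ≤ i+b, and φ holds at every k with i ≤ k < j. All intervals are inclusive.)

5

Evaluate at each i in [0,5]:
  i=0: ✓ (rhs at j=1; lhs holds on [0,0])
  i=1: ✓ (rhs at j=1)
  i=2: ✗ (no rhs in [2,4])
  i=3: ✓ (rhs at j=5; lhs holds on [3,4])
  i=4: ✓ (rhs at j=5; lhs holds on [4,4])
  i=5: ✓ (rhs at j=5)
Positions where it holds: {0, 1, 3, 4, 5} → 5.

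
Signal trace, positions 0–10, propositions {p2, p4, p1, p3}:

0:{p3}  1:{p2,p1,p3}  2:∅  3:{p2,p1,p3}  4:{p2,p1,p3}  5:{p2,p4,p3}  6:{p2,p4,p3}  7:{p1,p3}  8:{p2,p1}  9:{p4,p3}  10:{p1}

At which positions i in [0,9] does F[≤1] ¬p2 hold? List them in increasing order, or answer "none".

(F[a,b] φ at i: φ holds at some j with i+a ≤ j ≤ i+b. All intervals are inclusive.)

0, 1, 2, 6, 7, 8, 9

Evaluate at each i in [0,9]:
  i=0: ✓ (witness j=0)
  i=1: ✓ (witness j=2)
  i=2: ✓ (witness j=2)
  i=3: ✗ (none in [3,4])
  i=4: ✗ (none in [4,5])
  i=5: ✗ (none in [5,6])
  i=6: ✓ (witness j=7)
  i=7: ✓ (witness j=7)
  i=8: ✓ (witness j=9)
  i=9: ✓ (witness j=9)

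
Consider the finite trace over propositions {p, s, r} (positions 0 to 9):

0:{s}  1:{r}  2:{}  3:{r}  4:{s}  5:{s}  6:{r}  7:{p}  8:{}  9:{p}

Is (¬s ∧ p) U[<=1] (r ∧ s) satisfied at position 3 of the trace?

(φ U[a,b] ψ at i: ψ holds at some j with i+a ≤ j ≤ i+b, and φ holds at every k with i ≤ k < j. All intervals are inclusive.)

Need some j in [3,4] with (r ∧ s), and (¬s ∧ p) at every k in [3,j-1].
  j=3: (r ∧ s) false.
  j=4: (r ∧ s) false.
No j in the window works → until fails.

No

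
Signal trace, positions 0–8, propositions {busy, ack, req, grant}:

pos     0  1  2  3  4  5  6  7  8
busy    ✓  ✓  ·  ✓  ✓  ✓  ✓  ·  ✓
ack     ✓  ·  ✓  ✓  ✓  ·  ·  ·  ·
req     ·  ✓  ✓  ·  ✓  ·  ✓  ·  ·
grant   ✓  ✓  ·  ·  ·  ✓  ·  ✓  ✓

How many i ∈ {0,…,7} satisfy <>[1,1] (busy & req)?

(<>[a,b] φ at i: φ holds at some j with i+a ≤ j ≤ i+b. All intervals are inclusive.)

Evaluate at each i in [0,7]:
  i=0: ✓ (witness j=1)
  i=1: ✗ (none in [2,2])
  i=2: ✗ (none in [3,3])
  i=3: ✓ (witness j=4)
  i=4: ✗ (none in [5,5])
  i=5: ✓ (witness j=6)
  i=6: ✗ (none in [7,7])
  i=7: ✗ (none in [8,8])
Positions where it holds: {0, 3, 5} → 3.

3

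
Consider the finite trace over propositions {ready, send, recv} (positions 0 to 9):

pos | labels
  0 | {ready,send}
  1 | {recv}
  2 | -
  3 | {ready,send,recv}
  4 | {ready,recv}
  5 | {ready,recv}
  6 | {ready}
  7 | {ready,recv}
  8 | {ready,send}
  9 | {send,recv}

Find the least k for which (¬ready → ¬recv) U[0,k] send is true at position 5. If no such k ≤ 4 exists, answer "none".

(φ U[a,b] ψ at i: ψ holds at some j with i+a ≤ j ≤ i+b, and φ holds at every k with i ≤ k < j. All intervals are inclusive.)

3

Need earliest j ≥ 5 with send, and (¬ready → ¬recv) at every k in [5,j-1].
  j=5: rhs fails.
  j=6: rhs fails.
  j=7: rhs fails.
  j=8: rhs holds; lhs holds on [5,7]. k = 3.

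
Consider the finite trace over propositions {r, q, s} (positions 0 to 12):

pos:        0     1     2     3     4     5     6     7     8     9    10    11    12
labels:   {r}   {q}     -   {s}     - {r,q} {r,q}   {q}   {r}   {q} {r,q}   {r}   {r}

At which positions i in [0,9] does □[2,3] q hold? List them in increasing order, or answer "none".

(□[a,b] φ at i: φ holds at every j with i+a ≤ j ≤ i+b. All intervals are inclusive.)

3, 4, 7

Evaluate at each i in [0,9]:
  i=0: ✗ (fails at j=2)
  i=1: ✗ (fails at j=3)
  i=2: ✗ (fails at j=4)
  i=3: ✓ (all of [5,6])
  i=4: ✓ (all of [6,7])
  i=5: ✗ (fails at j=8)
  i=6: ✗ (fails at j=8)
  i=7: ✓ (all of [9,10])
  i=8: ✗ (fails at j=11)
  i=9: ✗ (fails at j=11)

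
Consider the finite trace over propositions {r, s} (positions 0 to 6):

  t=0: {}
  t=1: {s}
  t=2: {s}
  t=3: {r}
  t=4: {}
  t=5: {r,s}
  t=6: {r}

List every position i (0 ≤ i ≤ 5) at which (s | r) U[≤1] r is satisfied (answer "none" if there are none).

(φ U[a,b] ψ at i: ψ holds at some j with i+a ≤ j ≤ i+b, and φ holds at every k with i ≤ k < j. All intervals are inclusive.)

Evaluate at each i in [0,5]:
  i=0: ✗ (no rhs in [0,1])
  i=1: ✗ (no rhs in [1,2])
  i=2: ✓ (rhs at j=3; lhs holds on [2,2])
  i=3: ✓ (rhs at j=3)
  i=4: ✗ (lhs fails at k=4 before rhs at j=5)
  i=5: ✓ (rhs at j=5)

2, 3, 5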